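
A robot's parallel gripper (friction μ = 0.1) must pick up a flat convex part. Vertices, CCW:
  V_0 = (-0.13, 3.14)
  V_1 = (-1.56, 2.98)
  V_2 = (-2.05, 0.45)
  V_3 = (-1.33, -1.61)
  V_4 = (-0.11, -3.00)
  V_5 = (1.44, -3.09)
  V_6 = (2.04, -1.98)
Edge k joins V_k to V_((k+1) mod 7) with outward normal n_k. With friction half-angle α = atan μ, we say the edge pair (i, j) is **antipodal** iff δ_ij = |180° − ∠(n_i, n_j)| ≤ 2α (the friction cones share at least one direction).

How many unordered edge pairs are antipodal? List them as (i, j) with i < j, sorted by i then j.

count = 2; pairs: (0,4), (2,6)

α = atan 0.1 = 5.71°;  2α = 11.42°
n_0 = (-0.1112, +0.9938)
n_1 = (-0.9818, +0.1901)
n_2 = (-0.9440, -0.3299)
n_3 = (-0.7516, -0.6597)
n_4 = (-0.0580, -0.9983)
n_5 = (+0.8797, -0.4755)
n_6 = (+0.9207, +0.3902)
  (0,1): δ = 107.35°  ·
  (0,2): δ = 77.12°  ·
  (0,3): δ = 55.11°  ·
  (0,4): δ = 9.71°  ✓
  (0,5): δ = 55.22°  ·
  (0,6): δ = 106.58°  ·
  (1,2): δ = 149.77°  ·
  (1,3): δ = 127.77°  ·
  (1,4): δ = 82.36°  ·
  (1,5): δ = 17.43°  ·
  (1,6): δ = 33.93°  ·
  (2,3): δ = 157.99°  ·
  (2,4): δ = 112.59°  ·
  (2,5): δ = 47.66°  ·
  (2,6): δ = 3.70°  ✓
  (3,4): δ = 134.60°  ·
  (3,5): δ = 69.67°  ·
  (3,6): δ = 18.30°  ·
  (4,5): δ = 115.07°  ·
  (4,6): δ = 63.71°  ·
  (5,6): δ = 128.64°  ·
antipodal pairs: 2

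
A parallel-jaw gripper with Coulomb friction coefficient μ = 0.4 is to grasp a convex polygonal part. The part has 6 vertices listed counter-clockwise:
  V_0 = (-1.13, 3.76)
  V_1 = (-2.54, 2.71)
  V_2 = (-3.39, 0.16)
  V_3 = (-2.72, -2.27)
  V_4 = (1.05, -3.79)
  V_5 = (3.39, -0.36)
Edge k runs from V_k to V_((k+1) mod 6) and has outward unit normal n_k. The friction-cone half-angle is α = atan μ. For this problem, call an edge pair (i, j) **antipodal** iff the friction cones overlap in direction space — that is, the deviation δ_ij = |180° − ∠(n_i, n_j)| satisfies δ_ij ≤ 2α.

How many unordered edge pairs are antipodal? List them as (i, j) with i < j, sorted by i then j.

count = 4; pairs: (0,4), (1,4), (2,5), (3,5)

α = atan 0.4 = 21.80°;  2α = 43.60°
n_0 = (-0.5973, +0.8020)
n_1 = (-0.9487, +0.3162)
n_2 = (-0.9640, -0.2658)
n_3 = (-0.3739, -0.9275)
n_4 = (+0.8261, -0.5636)
n_5 = (+0.6736, +0.7391)
  (0,1): δ = 145.11°  ·
  (0,2): δ = 111.26°  ·
  (0,3): δ = 58.63°  ·
  (0,4): δ = 19.02°  ✓
  (0,5): δ = 100.98°  ·
  (1,2): δ = 146.15°  ·
  (1,3): δ = 93.52°  ·
  (1,4): δ = 15.87°  ✓
  (1,5): δ = 66.09°  ·
  (2,3): δ = 127.37°  ·
  (2,4): δ = 49.72°  ·
  (2,5): δ = 32.24°  ✓
  (3,4): δ = 102.34°  ·
  (3,5): δ = 20.39°  ✓
  (4,5): δ = 98.05°  ·
antipodal pairs: 4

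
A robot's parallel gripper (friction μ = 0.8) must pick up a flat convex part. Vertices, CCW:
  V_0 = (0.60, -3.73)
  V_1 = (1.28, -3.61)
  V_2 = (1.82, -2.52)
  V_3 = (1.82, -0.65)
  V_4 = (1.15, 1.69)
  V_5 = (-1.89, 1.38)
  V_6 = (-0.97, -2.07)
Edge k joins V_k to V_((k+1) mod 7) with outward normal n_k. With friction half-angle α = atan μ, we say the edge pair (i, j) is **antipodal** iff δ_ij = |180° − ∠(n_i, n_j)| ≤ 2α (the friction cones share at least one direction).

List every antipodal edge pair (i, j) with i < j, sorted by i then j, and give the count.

count = 9; pairs: (0,4), (1,4), (1,5), (1,6), (2,5), (2,6), (3,5), (3,6), (4,6)

α = atan 0.8 = 38.66°;  2α = 77.32°
n_0 = (+0.1738, -0.9848)
n_1 = (+0.8961, -0.4439)
n_2 = (+1.0000, -0.0000)
n_3 = (+0.9614, +0.2753)
n_4 = (-0.1014, +0.9948)
n_5 = (-0.9662, -0.2577)
n_6 = (-0.7265, -0.6871)
  (0,1): δ = 126.36°  ·
  (0,2): δ = 100.01°  ·
  (0,3): δ = 84.03°  ·
  (0,4): δ = 4.19°  ✓
  (0,5): δ = 94.92°  ·
  (0,6): δ = 123.40°  ·
  (1,2): δ = 153.65°  ·
  (1,3): δ = 137.67°  ·
  (1,4): δ = 57.82°  ✓
  (1,5): δ = 41.29°  ✓
  (1,6): δ = 69.76°  ✓
  (2,3): δ = 164.02°  ·
  (2,4): δ = 84.18°  ·
  (2,5): δ = 14.93°  ✓
  (2,6): δ = 43.40°  ✓
  (3,4): δ = 100.16°  ·
  (3,5): δ = 1.05°  ✓
  (3,6): δ = 27.43°  ✓
  (4,5): δ = 80.89°  ·
  (4,6): δ = 52.42°  ✓
  (5,6): δ = 151.53°  ·
antipodal pairs: 9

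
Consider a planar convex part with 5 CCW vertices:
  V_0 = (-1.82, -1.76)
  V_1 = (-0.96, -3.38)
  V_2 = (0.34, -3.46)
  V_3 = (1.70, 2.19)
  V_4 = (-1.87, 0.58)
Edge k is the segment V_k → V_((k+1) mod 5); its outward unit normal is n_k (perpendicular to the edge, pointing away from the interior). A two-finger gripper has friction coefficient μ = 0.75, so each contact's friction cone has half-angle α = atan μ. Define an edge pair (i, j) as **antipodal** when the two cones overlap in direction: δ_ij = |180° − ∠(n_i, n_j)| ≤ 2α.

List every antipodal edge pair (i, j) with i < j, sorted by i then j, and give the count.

count = 4; pairs: (0,2), (1,3), (2,3), (2,4)

α = atan 0.75 = 36.87°;  2α = 73.74°
n_0 = (-0.8833, -0.4689)
n_1 = (-0.0614, -0.9981)
n_2 = (+0.9722, -0.2340)
n_3 = (-0.4111, +0.9116)
n_4 = (-0.9998, -0.0214)
  (0,1): δ = 121.48°  ·
  (0,2): δ = 41.50°  ✓
  (0,3): δ = 86.31°  ·
  (0,4): δ = 153.26°  ·
  (1,2): δ = 100.01°  ·
  (1,3): δ = 27.80°  ✓
  (1,4): δ = 94.75°  ·
  (2,3): δ = 52.19°  ✓
  (2,4): δ = 14.76°  ✓
  (3,4): δ = 113.05°  ·
antipodal pairs: 4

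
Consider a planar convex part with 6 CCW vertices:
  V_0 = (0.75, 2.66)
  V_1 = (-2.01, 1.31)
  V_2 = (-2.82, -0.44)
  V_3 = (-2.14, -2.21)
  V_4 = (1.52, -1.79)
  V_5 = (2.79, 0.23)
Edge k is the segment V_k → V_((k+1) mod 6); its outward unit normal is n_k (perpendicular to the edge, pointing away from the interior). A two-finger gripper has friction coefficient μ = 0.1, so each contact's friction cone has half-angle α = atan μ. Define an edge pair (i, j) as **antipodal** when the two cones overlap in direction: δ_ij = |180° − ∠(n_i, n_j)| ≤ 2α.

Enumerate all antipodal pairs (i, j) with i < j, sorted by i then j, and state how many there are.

count = 1; pairs: (1,4)

α = atan 0.1 = 5.71°;  2α = 11.42°
n_0 = (-0.4394, +0.8983)
n_1 = (-0.9075, +0.4200)
n_2 = (-0.9335, -0.3586)
n_3 = (+0.1140, -0.9935)
n_4 = (+0.8466, -0.5323)
n_5 = (+0.7659, +0.6430)
  (0,1): δ = 140.90°  ·
  (0,2): δ = 95.05°  ·
  (0,3): δ = 19.52°  ·
  (0,4): δ = 31.78°  ·
  (0,5): δ = 103.95°  ·
  (1,2): δ = 134.15°  ·
  (1,3): δ = 58.62°  ·
  (1,4): δ = 7.32°  ✓
  (1,5): δ = 64.85°  ·
  (2,3): δ = 104.47°  ·
  (2,4): δ = 53.17°  ·
  (2,5): δ = 19.00°  ·
  (3,4): δ = 128.70°  ·
  (3,5): δ = 56.53°  ·
  (4,5): δ = 107.83°  ·
antipodal pairs: 1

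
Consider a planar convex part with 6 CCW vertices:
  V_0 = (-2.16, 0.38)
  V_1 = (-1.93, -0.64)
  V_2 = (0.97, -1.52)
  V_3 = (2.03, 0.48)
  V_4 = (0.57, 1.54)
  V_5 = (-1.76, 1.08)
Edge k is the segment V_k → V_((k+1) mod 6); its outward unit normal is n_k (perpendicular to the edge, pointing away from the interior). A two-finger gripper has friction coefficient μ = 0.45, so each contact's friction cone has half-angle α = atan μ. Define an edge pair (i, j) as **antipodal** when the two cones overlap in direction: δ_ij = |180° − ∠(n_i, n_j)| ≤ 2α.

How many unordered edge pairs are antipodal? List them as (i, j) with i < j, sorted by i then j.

count = 5; pairs: (0,2), (0,3), (1,3), (1,4), (2,5)

α = atan 0.45 = 24.23°;  2α = 48.46°
n_0 = (-0.9755, -0.2200)
n_1 = (-0.2904, -0.9569)
n_2 = (+0.8836, -0.4683)
n_3 = (+0.5875, +0.8092)
n_4 = (-0.1937, +0.9811)
n_5 = (-0.8682, +0.4961)
  (0,1): δ = 119.59°  ·
  (0,2): δ = 40.63°  ✓
  (0,3): δ = 41.31°  ✓
  (0,4): δ = 88.46°  ·
  (0,5): δ = 137.55°  ·
  (1,2): δ = 101.04°  ·
  (1,3): δ = 19.10°  ✓
  (1,4): δ = 28.05°  ✓
  (1,5): δ = 77.14°  ·
  (2,3): δ = 98.06°  ·
  (2,4): δ = 50.91°  ·
  (2,5): δ = 1.82°  ✓
  (3,4): δ = 132.85°  ·
  (3,5): δ = 83.76°  ·
  (4,5): δ = 130.91°  ·
antipodal pairs: 5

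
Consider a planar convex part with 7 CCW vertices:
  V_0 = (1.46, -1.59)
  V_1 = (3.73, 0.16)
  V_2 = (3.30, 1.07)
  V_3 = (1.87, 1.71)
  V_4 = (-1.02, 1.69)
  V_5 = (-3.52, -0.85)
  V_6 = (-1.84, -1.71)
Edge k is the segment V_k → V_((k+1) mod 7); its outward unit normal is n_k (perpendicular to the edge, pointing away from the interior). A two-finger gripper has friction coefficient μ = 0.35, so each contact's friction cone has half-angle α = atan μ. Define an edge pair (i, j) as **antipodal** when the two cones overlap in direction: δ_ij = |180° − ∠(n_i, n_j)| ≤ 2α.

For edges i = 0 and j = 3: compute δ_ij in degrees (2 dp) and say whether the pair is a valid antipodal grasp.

δ = 37.23°, valid

α = atan 0.35 = 19.29°;  2α = 38.58°
edge 0: e_0 = (+2.27, +1.75);  n_0 = (+0.6106, -0.7920)
edge 3: e_3 = (-2.89, -0.02);  n_3 = (-0.0069, +1.0000)
∠(n_0, n_3) = 142.77°
δ = |180° − 142.77°| = 37.23°
37.23° ≤ 2α = 38.58°  →  valid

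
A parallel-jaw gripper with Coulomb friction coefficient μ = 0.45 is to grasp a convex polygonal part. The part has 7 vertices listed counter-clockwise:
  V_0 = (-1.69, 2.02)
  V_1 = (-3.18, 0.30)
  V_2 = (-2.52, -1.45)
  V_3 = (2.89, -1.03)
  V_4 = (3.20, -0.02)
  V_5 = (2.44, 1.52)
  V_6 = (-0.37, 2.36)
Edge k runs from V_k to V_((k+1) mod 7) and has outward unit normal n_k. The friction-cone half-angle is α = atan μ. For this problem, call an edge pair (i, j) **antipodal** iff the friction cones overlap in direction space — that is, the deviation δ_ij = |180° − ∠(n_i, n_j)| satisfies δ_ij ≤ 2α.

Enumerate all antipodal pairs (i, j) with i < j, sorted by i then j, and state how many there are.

count = 6; pairs: (0,2), (0,3), (1,3), (1,4), (2,5), (2,6)

α = atan 0.45 = 24.23°;  2α = 48.46°
n_0 = (-0.7558, +0.6548)
n_1 = (-0.9357, -0.3529)
n_2 = (+0.0774, -0.9970)
n_3 = (+0.9560, -0.2934)
n_4 = (+0.8967, +0.4425)
n_5 = (+0.2864, +0.9581)
n_6 = (-0.2494, +0.9684)
  (0,1): δ = 118.43°  ·
  (0,2): δ = 44.66°  ✓
  (0,3): δ = 23.84°  ✓
  (0,4): δ = 67.17°  ·
  (0,5): δ = 114.26°  ·
  (0,6): δ = 145.35°  ·
  (1,2): δ = 106.22°  ·
  (1,3): δ = 37.73°  ✓
  (1,4): δ = 5.60°  ✓
  (1,5): δ = 52.69°  ·
  (1,6): δ = 83.78°  ·
  (2,3): δ = 111.50°  ·
  (2,4): δ = 68.17°  ·
  (2,5): δ = 21.08°  ✓
  (2,6): δ = 10.00°  ✓
  (3,4): δ = 136.67°  ·
  (3,5): δ = 89.58°  ·
  (3,6): δ = 58.49°  ·
  (4,5): δ = 132.91°  ·
  (4,6): δ = 101.82°  ·
  (5,6): δ = 148.91°  ·
antipodal pairs: 6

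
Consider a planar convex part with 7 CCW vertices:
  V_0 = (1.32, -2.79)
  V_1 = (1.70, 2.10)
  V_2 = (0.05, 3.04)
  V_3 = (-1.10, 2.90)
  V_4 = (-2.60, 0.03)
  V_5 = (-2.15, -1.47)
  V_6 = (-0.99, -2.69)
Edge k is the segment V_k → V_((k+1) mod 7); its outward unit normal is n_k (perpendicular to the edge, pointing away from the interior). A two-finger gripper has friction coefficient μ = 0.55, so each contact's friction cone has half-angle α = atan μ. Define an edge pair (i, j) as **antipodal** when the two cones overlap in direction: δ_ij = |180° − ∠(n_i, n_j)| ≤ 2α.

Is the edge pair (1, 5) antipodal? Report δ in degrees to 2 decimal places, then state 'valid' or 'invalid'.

δ = 16.77°, valid

α = atan 0.55 = 28.81°;  2α = 57.62°
edge 1: e_1 = (-1.65, +0.94);  n_1 = (+0.4950, +0.8689)
edge 5: e_5 = (+1.16, -1.22);  n_5 = (-0.7247, -0.6891)
∠(n_1, n_5) = 163.23°
δ = |180° − 163.23°| = 16.77°
16.77° ≤ 2α = 57.62°  →  valid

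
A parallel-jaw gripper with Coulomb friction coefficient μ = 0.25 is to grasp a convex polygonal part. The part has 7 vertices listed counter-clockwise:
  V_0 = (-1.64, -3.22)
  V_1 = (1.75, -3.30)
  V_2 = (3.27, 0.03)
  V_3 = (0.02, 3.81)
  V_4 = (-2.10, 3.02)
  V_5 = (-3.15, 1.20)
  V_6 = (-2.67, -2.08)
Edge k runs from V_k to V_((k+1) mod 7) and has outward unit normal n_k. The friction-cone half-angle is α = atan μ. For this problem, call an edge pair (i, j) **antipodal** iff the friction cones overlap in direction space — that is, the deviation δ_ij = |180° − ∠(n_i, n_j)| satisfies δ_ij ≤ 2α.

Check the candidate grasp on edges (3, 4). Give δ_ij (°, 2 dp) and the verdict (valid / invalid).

α = atan 0.25 = 14.04°;  2α = 28.07°
edge 3: e_3 = (-2.12, -0.79);  n_3 = (-0.3492, +0.9371)
edge 4: e_4 = (-1.05, -1.82);  n_4 = (-0.8662, +0.4997)
∠(n_3, n_4) = 39.58°
δ = |180° − 39.58°| = 140.42°
140.42° > 2α = 28.07°  →  invalid

δ = 140.42°, invalid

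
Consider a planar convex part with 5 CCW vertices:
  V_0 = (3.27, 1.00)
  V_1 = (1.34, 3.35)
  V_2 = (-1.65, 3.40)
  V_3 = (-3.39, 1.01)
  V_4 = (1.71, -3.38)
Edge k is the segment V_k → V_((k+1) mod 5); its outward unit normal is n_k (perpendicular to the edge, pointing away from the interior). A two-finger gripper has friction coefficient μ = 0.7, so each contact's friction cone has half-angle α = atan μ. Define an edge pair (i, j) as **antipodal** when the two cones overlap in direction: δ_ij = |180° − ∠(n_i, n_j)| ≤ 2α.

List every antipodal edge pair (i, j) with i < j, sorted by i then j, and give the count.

count = 4; pairs: (0,3), (1,3), (2,4), (3,4)

α = atan 0.7 = 34.99°;  2α = 69.98°
n_0 = (+0.7728, +0.6347)
n_1 = (+0.0167, +0.9999)
n_2 = (-0.8084, +0.5886)
n_3 = (-0.6524, -0.7579)
n_4 = (+0.9420, -0.3355)
  (0,1): δ = 130.35°  ·
  (0,2): δ = 75.45°  ·
  (0,3): δ = 9.88°  ✓
  (0,4): δ = 121.00°  ·
  (1,2): δ = 125.10°  ·
  (1,3): δ = 39.76°  ✓
  (1,4): δ = 71.35°  ·
  (2,3): δ = 94.67°  ·
  (2,4): δ = 16.45°  ✓
  (3,4): δ = 68.88°  ✓
antipodal pairs: 4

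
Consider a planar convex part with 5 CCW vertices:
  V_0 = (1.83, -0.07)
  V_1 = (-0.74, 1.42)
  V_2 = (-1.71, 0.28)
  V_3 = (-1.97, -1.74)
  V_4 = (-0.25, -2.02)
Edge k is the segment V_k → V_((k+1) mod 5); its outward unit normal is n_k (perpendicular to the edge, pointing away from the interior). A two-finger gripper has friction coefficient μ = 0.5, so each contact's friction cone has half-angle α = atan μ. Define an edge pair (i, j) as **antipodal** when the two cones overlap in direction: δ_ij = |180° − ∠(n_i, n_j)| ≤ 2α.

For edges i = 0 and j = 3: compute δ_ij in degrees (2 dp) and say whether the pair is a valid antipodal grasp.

α = atan 0.5 = 26.57°;  2α = 53.13°
edge 0: e_0 = (-2.57, +1.49);  n_0 = (+0.5016, +0.8651)
edge 3: e_3 = (+1.72, -0.28);  n_3 = (-0.1607, -0.9870)
∠(n_0, n_3) = 159.14°
δ = |180° − 159.14°| = 20.86°
20.86° ≤ 2α = 53.13°  →  valid

δ = 20.86°, valid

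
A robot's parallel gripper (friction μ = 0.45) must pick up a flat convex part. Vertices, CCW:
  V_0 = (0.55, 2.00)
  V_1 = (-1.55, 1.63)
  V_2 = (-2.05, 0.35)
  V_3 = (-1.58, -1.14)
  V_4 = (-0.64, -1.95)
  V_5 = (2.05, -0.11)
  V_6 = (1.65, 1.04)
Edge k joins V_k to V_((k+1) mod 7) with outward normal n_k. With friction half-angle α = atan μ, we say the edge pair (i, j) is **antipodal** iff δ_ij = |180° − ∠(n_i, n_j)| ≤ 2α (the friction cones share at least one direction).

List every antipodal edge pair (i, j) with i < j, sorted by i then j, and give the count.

count = 7; pairs: (0,4), (1,4), (1,5), (2,5), (2,6), (3,5), (3,6)

α = atan 0.45 = 24.23°;  2α = 48.46°
n_0 = (-0.1735, +0.9848)
n_1 = (-0.9315, +0.3639)
n_2 = (-0.9537, -0.3008)
n_3 = (-0.6528, -0.7575)
n_4 = (+0.5646, -0.8254)
n_5 = (+0.9445, +0.3285)
n_6 = (+0.6575, +0.7534)
  (0,1): δ = 121.33°  ·
  (0,2): δ = 82.49°  ·
  (0,3): δ = 50.74°  ·
  (0,4): δ = 24.38°  ✓
  (0,5): δ = 99.19°  ·
  (0,6): δ = 128.90°  ·
  (1,2): δ = 141.16°  ·
  (1,3): δ = 109.41°  ·
  (1,4): δ = 34.29°  ✓
  (1,5): δ = 40.52°  ✓
  (1,6): δ = 70.22°  ·
  (2,3): δ = 148.26°  ·
  (2,4): δ = 73.13°  ·
  (2,5): δ = 1.67°  ✓
  (2,6): δ = 31.38°  ✓
  (3,4): δ = 104.88°  ·
  (3,5): δ = 30.07°  ✓
  (3,6): δ = 0.36°  ✓
  (4,5): δ = 105.19°  ·
  (4,6): δ = 75.48°  ·
  (5,6): δ = 150.29°  ·
antipodal pairs: 7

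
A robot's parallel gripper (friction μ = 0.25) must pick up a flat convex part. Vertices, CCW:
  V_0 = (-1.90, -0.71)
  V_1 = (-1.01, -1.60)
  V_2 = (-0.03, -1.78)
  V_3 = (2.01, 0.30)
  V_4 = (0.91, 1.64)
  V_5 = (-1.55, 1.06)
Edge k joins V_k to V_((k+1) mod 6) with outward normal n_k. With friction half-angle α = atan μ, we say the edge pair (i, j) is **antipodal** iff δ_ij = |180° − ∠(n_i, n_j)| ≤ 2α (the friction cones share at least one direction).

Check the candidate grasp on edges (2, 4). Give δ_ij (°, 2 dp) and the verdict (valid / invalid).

α = atan 0.25 = 14.04°;  2α = 28.07°
edge 2: e_2 = (+2.04, +2.08);  n_2 = (+0.7139, -0.7002)
edge 4: e_4 = (-2.46, -0.58);  n_4 = (-0.2295, +0.9733)
∠(n_2, n_4) = 147.71°
δ = |180° − 147.71°| = 32.29°
32.29° > 2α = 28.07°  →  invalid

δ = 32.29°, invalid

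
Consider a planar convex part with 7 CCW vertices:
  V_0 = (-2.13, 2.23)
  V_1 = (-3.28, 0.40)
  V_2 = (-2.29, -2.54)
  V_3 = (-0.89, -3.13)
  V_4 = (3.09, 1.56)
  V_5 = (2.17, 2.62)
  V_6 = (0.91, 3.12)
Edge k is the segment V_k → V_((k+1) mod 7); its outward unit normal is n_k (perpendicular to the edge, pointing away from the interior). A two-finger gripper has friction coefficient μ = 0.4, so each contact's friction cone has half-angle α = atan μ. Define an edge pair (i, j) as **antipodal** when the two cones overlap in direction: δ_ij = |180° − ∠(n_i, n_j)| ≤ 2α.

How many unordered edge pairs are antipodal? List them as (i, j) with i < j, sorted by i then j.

α = atan 0.4 = 21.80°;  2α = 43.60°
n_0 = (-0.8467, +0.5321)
n_1 = (-0.9477, -0.3191)
n_2 = (-0.3884, -0.9215)
n_3 = (+0.7625, -0.6470)
n_4 = (+0.7552, +0.6555)
n_5 = (+0.3688, +0.9295)
n_6 = (-0.2810, +0.9597)
  (0,1): δ = 129.24°  ·
  (0,2): δ = 80.71°  ·
  (0,3): δ = 8.17°  ✓
  (0,4): δ = 73.10°  ·
  (0,5): δ = 100.50°  ·
  (0,6): δ = 138.46°  ·
  (1,2): δ = 131.46°  ·
  (1,3): δ = 58.93°  ·
  (1,4): δ = 22.35°  ✓
  (1,5): δ = 49.75°  ·
  (1,6): δ = 87.71°  ·
  (2,3): δ = 107.47°  ·
  (2,4): δ = 26.19°  ✓
  (2,5): δ = 1.21°  ✓
  (2,6): δ = 39.17°  ✓
  (3,4): δ = 98.73°  ·
  (3,5): δ = 71.33°  ·
  (3,6): δ = 33.36°  ✓
  (4,5): δ = 152.60°  ·
  (4,6): δ = 114.64°  ·
  (5,6): δ = 142.04°  ·
antipodal pairs: 6

count = 6; pairs: (0,3), (1,4), (2,4), (2,5), (2,6), (3,6)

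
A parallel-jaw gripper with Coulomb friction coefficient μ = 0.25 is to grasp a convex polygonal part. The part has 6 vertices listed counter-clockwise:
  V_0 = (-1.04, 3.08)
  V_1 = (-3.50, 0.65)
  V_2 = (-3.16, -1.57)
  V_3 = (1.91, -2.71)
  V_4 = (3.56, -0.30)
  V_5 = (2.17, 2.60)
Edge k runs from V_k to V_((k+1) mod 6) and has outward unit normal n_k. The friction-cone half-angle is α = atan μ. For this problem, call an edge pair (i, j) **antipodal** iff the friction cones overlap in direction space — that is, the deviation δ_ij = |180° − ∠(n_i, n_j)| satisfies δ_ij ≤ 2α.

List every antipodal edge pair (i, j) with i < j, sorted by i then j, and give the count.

count = 3; pairs: (0,3), (1,4), (2,5)

α = atan 0.25 = 14.04°;  2α = 28.07°
n_0 = (-0.7028, +0.7114)
n_1 = (-0.9885, -0.1514)
n_2 = (-0.2194, -0.9756)
n_3 = (+0.8251, -0.5649)
n_4 = (+0.9018, +0.4322)
n_5 = (+0.1479, +0.9890)
  (0,1): δ = 125.94°  ·
  (0,2): δ = 57.32°  ·
  (0,3): δ = 10.95°  ✓
  (0,4): δ = 70.96°  ·
  (0,5): δ = 126.85°  ·
  (1,2): δ = 111.38°  ·
  (1,3): δ = 43.10°  ·
  (1,4): δ = 16.90°  ✓
  (1,5): δ = 72.79°  ·
  (2,3): δ = 111.73°  ·
  (2,4): δ = 51.72°  ·
  (2,5): δ = 4.17°  ✓
  (3,4): δ = 119.99°  ·
  (3,5): δ = 64.11°  ·
  (4,5): δ = 124.11°  ·
antipodal pairs: 3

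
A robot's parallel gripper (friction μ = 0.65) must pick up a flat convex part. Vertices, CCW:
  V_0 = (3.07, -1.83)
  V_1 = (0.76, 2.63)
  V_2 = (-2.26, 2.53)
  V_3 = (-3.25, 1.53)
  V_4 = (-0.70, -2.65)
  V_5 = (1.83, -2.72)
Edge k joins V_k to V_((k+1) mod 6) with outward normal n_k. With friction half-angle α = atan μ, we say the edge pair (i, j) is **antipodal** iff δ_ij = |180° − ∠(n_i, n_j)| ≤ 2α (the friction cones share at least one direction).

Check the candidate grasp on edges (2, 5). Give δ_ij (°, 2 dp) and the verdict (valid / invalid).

δ = 9.62°, valid

α = atan 0.65 = 33.02°;  2α = 66.05°
edge 2: e_2 = (-0.99, -1.00);  n_2 = (-0.7107, +0.7035)
edge 5: e_5 = (+1.24, +0.89);  n_5 = (+0.5831, -0.8124)
∠(n_2, n_5) = 170.38°
δ = |180° − 170.38°| = 9.62°
9.62° ≤ 2α = 66.05°  →  valid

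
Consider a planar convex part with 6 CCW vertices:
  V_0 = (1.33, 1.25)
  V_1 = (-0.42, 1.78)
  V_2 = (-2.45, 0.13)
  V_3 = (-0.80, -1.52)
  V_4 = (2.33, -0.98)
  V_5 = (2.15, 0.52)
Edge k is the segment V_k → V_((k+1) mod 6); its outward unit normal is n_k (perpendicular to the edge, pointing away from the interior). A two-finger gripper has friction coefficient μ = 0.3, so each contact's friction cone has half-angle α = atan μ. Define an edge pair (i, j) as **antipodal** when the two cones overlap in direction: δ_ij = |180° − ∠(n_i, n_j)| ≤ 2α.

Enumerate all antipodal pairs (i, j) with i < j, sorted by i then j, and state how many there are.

α = atan 0.3 = 16.70°;  2α = 33.40°
n_0 = (+0.2899, +0.9571)
n_1 = (-0.6307, +0.7760)
n_2 = (-0.7071, -0.7071)
n_3 = (+0.1700, -0.9854)
n_4 = (+0.9929, +0.1191)
n_5 = (+0.6649, +0.7469)
  (0,1): δ = 124.05°  ·
  (0,2): δ = 28.15°  ✓
  (0,3): δ = 26.64°  ✓
  (0,4): δ = 113.69°  ·
  (0,5): δ = 155.17°  ·
  (1,2): δ = 84.10°  ·
  (1,3): δ = 29.32°  ✓
  (1,4): δ = 57.74°  ·
  (1,5): δ = 99.22°  ·
  (2,3): δ = 125.21°  ·
  (2,4): δ = 38.16°  ·
  (2,5): δ = 3.32°  ✓
  (3,4): δ = 92.95°  ·
  (3,5): δ = 51.47°  ·
  (4,5): δ = 138.52°  ·
antipodal pairs: 4

count = 4; pairs: (0,2), (0,3), (1,3), (2,5)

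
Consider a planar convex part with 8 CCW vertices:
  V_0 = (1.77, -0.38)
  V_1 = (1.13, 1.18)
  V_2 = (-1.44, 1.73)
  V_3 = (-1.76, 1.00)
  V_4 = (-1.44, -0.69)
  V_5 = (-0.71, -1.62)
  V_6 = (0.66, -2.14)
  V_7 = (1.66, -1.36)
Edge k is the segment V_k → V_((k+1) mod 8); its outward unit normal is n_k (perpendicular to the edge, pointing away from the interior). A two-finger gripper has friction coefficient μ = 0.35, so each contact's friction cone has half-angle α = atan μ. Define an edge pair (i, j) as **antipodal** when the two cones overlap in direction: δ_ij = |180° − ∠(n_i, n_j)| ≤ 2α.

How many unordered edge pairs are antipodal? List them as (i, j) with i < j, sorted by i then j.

count = 6; pairs: (0,3), (0,4), (1,5), (2,6), (2,7), (3,7)

α = atan 0.35 = 19.29°;  2α = 38.58°
n_0 = (+0.9252, +0.3796)
n_1 = (+0.2093, +0.9779)
n_2 = (-0.9159, +0.4015)
n_3 = (-0.9825, -0.1860)
n_4 = (-0.7866, -0.6174)
n_5 = (-0.3549, -0.9349)
n_6 = (+0.6150, -0.7885)
n_7 = (+0.9938, -0.1115)
  (0,1): δ = 124.39°  ·
  (0,2): δ = 45.98°  ·
  (0,3): δ = 11.58°  ✓
  (0,4): δ = 15.82°  ✓
  (0,5): δ = 46.91°  ·
  (0,6): δ = 105.65°  ·
  (0,7): δ = 151.29°  ·
  (1,2): δ = 101.59°  ·
  (1,3): δ = 67.20°  ·
  (1,4): δ = 39.79°  ·
  (1,5): δ = 8.71°  ✓
  (1,6): δ = 50.03°  ·
  (1,7): δ = 95.68°  ·
  (2,3): δ = 145.61°  ·
  (2,4): δ = 118.20°  ·
  (2,5): δ = 87.11°  ·
  (2,6): δ = 28.38°  ✓
  (2,7): δ = 17.27°  ✓
  (3,4): δ = 152.59°  ·
  (3,5): δ = 121.51°  ·
  (3,6): δ = 62.77°  ·
  (3,7): δ = 17.13°  ✓
  (4,5): δ = 148.91°  ·
  (4,6): δ = 90.18°  ·
  (4,7): δ = 44.53°  ·
  (5,6): δ = 121.26°  ·
  (5,7): δ = 75.62°  ·
  (6,7): δ = 134.36°  ·
antipodal pairs: 6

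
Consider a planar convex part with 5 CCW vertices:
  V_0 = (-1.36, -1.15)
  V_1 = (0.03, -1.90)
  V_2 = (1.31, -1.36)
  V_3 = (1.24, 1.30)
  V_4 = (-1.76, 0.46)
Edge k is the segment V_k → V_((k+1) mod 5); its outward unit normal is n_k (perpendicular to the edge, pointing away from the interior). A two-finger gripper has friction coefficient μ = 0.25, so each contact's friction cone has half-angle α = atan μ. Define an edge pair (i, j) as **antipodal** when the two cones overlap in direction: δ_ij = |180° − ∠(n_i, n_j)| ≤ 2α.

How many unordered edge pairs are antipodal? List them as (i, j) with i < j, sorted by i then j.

α = atan 0.25 = 14.04°;  2α = 28.07°
n_0 = (-0.4749, -0.8801)
n_1 = (+0.3887, -0.9214)
n_2 = (+0.9997, +0.0263)
n_3 = (-0.2696, +0.9630)
n_4 = (-0.9705, -0.2411)
  (0,1): δ = 128.78°  ·
  (0,2): δ = 60.14°  ·
  (0,3): δ = 43.99°  ·
  (0,4): δ = 132.30°  ·
  (1,2): δ = 111.37°  ·
  (1,3): δ = 7.23°  ✓
  (1,4): δ = 81.08°  ·
  (2,3): δ = 75.87°  ·
  (2,4): δ = 12.45°  ✓
  (3,4): δ = 91.69°  ·
antipodal pairs: 2

count = 2; pairs: (1,3), (2,4)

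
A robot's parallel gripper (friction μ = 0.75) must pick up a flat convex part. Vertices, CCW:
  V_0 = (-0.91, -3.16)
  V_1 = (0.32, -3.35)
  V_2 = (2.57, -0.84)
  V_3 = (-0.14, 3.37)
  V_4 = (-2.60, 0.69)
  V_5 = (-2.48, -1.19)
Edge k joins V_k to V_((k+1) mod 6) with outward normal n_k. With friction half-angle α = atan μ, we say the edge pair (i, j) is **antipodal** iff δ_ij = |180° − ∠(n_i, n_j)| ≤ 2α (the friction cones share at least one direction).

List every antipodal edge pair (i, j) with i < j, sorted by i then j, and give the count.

count = 6; pairs: (0,2), (0,3), (1,3), (1,4), (2,4), (2,5)

α = atan 0.75 = 36.87°;  2α = 73.74°
n_0 = (-0.1527, -0.9883)
n_1 = (+0.7446, -0.6675)
n_2 = (+0.8409, +0.5413)
n_3 = (-0.7367, +0.6762)
n_4 = (-0.9980, -0.0637)
n_5 = (-0.7820, -0.6232)
  (0,1): δ = 123.09°  ·
  (0,2): δ = 48.45°  ✓
  (0,3): δ = 56.23°  ✓
  (0,4): δ = 102.43°  ·
  (0,5): δ = 137.33°  ·
  (1,2): δ = 105.36°  ·
  (1,3): δ = 0.68°  ✓
  (1,4): δ = 45.53°  ✓
  (1,5): δ = 80.43°  ·
  (2,3): δ = 75.32°  ·
  (2,4): δ = 29.12°  ✓
  (2,5): δ = 5.78°  ✓
  (3,4): δ = 133.80°  ·
  (3,5): δ = 98.90°  ·
  (4,5): δ = 145.10°  ·
antipodal pairs: 6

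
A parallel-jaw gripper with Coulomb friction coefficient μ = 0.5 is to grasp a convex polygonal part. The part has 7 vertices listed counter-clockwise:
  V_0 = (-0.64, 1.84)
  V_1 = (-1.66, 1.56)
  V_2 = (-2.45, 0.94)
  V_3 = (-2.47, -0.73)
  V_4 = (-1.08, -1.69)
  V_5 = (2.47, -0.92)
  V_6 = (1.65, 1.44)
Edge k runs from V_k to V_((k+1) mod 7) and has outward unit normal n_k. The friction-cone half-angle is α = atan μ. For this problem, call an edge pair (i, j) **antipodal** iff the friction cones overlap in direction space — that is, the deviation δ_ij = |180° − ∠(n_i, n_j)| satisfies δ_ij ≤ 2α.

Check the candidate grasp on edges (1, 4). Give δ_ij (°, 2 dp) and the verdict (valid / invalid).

δ = 25.89°, valid

α = atan 0.5 = 26.57°;  2α = 53.13°
edge 1: e_1 = (-0.79, -0.62);  n_1 = (-0.6174, +0.7867)
edge 4: e_4 = (+3.55, +0.77);  n_4 = (+0.2120, -0.9773)
∠(n_1, n_4) = 154.11°
δ = |180° − 154.11°| = 25.89°
25.89° ≤ 2α = 53.13°  →  valid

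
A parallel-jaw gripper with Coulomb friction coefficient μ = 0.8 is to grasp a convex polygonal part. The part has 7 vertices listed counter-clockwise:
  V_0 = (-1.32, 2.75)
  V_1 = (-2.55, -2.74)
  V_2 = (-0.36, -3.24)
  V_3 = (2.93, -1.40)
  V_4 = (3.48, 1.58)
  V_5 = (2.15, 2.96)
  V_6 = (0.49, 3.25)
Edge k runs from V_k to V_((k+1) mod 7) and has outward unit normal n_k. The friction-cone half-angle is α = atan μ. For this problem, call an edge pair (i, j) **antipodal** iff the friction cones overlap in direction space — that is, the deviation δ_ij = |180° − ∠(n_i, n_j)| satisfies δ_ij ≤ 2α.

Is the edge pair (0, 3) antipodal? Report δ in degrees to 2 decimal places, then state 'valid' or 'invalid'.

α = atan 0.8 = 38.66°;  2α = 77.32°
edge 0: e_0 = (-1.23, -5.49);  n_0 = (-0.9758, +0.2186)
edge 3: e_3 = (+0.55, +2.98);  n_3 = (+0.9834, -0.1815)
∠(n_0, n_3) = 177.83°
δ = |180° − 177.83°| = 2.17°
2.17° ≤ 2α = 77.32°  →  valid

δ = 2.17°, valid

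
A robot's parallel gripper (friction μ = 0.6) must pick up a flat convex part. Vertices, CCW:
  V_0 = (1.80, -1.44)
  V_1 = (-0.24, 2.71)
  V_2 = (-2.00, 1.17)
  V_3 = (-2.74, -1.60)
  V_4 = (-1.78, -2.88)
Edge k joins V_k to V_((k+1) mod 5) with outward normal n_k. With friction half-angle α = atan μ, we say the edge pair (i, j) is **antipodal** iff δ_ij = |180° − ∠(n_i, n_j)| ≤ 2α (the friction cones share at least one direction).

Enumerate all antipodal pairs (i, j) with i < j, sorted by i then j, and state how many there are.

α = atan 0.6 = 30.96°;  2α = 61.93°
n_0 = (+0.8974, +0.4411)
n_1 = (-0.6585, +0.7526)
n_2 = (-0.9661, +0.2581)
n_3 = (-0.8000, -0.6000)
n_4 = (+0.3732, -0.9278)
  (0,1): δ = 74.99°  ·
  (0,2): δ = 41.13°  ✓
  (0,3): δ = 10.69°  ✓
  (0,4): δ = 85.73°  ·
  (1,2): δ = 146.14°  ·
  (1,3): δ = 94.32°  ·
  (1,4): δ = 19.27°  ✓
  (2,3): δ = 128.17°  ·
  (2,4): δ = 53.13°  ✓
  (3,4): δ = 104.96°  ·
antipodal pairs: 4

count = 4; pairs: (0,2), (0,3), (1,4), (2,4)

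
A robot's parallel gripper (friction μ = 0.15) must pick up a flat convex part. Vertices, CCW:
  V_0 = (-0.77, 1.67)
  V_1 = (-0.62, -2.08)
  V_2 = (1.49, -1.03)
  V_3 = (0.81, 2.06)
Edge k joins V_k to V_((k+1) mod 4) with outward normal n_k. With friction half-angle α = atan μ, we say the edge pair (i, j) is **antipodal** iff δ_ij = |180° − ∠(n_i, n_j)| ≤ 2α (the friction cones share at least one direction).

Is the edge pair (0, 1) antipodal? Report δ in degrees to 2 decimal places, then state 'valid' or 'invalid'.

α = atan 0.15 = 8.53°;  2α = 17.06°
edge 0: e_0 = (+0.15, -3.75);  n_0 = (-0.9992, -0.0400)
edge 1: e_1 = (+2.11, +1.05);  n_1 = (+0.4455, -0.8953)
∠(n_0, n_1) = 114.17°
δ = |180° − 114.17°| = 65.83°
65.83° > 2α = 17.06°  →  invalid

δ = 65.83°, invalid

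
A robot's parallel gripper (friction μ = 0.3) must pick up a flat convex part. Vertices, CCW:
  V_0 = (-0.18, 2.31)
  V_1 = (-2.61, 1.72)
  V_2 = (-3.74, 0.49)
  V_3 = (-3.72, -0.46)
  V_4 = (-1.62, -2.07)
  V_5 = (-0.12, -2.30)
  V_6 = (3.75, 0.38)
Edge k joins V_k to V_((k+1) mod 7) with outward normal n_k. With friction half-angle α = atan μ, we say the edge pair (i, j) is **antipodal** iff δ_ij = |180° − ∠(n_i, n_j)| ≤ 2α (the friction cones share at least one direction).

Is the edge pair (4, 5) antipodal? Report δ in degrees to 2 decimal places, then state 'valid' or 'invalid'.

δ = 136.58°, invalid

α = atan 0.3 = 16.70°;  2α = 33.40°
edge 4: e_4 = (+1.50, -0.23);  n_4 = (-0.1516, -0.9884)
edge 5: e_5 = (+3.87, +2.68);  n_5 = (+0.5693, -0.8221)
∠(n_4, n_5) = 43.42°
δ = |180° − 43.42°| = 136.58°
136.58° > 2α = 33.40°  →  invalid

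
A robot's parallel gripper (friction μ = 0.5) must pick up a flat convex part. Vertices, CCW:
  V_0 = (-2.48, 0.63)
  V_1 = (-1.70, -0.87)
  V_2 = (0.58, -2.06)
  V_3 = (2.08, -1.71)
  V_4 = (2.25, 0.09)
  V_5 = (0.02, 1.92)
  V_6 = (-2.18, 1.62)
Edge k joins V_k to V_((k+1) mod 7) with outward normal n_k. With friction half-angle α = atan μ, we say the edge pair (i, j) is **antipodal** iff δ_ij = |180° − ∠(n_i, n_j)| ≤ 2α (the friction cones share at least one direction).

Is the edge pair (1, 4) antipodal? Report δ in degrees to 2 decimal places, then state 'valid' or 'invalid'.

δ = 11.81°, valid

α = atan 0.5 = 26.57°;  2α = 53.13°
edge 1: e_1 = (+2.28, -1.19);  n_1 = (-0.4627, -0.8865)
edge 4: e_4 = (-2.23, +1.83);  n_4 = (+0.6344, +0.7730)
∠(n_1, n_4) = 168.19°
δ = |180° − 168.19°| = 11.81°
11.81° ≤ 2α = 53.13°  →  valid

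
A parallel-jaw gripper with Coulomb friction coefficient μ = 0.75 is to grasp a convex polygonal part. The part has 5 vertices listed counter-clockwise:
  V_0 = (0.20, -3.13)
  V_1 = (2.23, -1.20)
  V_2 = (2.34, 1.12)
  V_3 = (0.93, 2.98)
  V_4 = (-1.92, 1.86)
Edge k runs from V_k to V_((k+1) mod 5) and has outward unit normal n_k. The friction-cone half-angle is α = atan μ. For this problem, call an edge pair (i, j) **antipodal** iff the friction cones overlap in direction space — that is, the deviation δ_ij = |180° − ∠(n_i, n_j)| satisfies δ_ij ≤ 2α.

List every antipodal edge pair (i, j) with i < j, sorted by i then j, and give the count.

α = atan 0.75 = 36.87°;  2α = 73.74°
n_0 = (+0.6890, -0.7247)
n_1 = (+0.9989, -0.0474)
n_2 = (+0.7969, +0.6041)
n_3 = (-0.3658, +0.9307)
n_4 = (-0.9204, -0.3910)
  (0,1): δ = 136.27°  ·
  (0,2): δ = 96.39°  ·
  (0,3): δ = 22.10°  ✓
  (0,4): δ = 69.46°  ✓
  (1,2): δ = 140.12°  ·
  (1,3): δ = 65.83°  ✓
  (1,4): δ = 25.73°  ✓
  (2,3): δ = 105.71°  ·
  (2,4): δ = 14.15°  ✓
  (3,4): δ = 88.44°  ·
antipodal pairs: 5

count = 5; pairs: (0,3), (0,4), (1,3), (1,4), (2,4)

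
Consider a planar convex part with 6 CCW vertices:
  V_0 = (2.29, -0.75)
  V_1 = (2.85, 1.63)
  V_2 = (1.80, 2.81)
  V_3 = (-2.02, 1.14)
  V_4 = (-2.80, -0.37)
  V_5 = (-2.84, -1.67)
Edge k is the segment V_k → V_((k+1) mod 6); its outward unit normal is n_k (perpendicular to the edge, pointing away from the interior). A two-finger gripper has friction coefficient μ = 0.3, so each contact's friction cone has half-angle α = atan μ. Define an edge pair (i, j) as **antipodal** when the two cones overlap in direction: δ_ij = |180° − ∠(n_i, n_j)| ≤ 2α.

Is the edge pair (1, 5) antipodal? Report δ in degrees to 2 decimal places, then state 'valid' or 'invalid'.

α = atan 0.3 = 16.70°;  2α = 33.40°
edge 1: e_1 = (-1.05, +1.18);  n_1 = (+0.7471, +0.6648)
edge 5: e_5 = (+5.13, +0.92);  n_5 = (+0.1765, -0.9843)
∠(n_1, n_5) = 121.50°
δ = |180° − 121.50°| = 58.50°
58.50° > 2α = 33.40°  →  invalid

δ = 58.50°, invalid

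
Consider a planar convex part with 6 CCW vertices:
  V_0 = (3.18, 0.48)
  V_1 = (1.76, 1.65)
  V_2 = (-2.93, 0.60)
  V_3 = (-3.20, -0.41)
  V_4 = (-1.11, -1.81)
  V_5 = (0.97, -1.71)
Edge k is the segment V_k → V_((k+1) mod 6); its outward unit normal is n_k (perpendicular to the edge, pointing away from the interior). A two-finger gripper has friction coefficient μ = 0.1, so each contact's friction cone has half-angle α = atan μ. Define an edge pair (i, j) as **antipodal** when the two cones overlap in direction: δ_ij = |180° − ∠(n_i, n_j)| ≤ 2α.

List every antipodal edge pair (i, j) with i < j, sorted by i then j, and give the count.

count = 2; pairs: (0,3), (1,4)

α = atan 0.1 = 5.71°;  2α = 11.42°
n_0 = (+0.6359, +0.7718)
n_1 = (-0.2185, +0.9758)
n_2 = (-0.9661, +0.2583)
n_3 = (-0.5565, -0.8308)
n_4 = (+0.0480, -0.9988)
n_5 = (+0.7039, -0.7103)
  (0,1): δ = 127.89°  ·
  (0,2): δ = 65.48°  ·
  (0,3): δ = 5.67°  ✓
  (0,4): δ = 42.24°  ·
  (0,5): δ = 84.23°  ·
  (1,2): δ = 117.59°  ·
  (1,3): δ = 46.44°  ·
  (1,4): δ = 9.87°  ✓
  (1,5): δ = 32.12°  ·
  (2,3): δ = 108.85°  ·
  (2,4): δ = 72.28°  ·
  (2,5): δ = 30.29°  ·
  (3,4): δ = 143.43°  ·
  (3,5): δ = 101.44°  ·
  (4,5): δ = 138.01°  ·
antipodal pairs: 2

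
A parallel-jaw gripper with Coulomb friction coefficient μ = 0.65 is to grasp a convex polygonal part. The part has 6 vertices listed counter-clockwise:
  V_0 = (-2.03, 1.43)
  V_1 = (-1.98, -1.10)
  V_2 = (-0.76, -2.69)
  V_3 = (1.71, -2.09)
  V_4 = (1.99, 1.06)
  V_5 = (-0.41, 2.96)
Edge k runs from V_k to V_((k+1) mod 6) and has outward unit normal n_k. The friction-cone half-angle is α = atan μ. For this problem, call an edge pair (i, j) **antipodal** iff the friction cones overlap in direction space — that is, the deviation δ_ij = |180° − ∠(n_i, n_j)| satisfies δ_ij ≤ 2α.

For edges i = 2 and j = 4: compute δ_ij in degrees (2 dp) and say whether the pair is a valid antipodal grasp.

δ = 52.02°, valid

α = atan 0.65 = 33.02°;  2α = 66.05°
edge 2: e_2 = (+2.47, +0.60);  n_2 = (+0.2361, -0.9717)
edge 4: e_4 = (-2.40, +1.90);  n_4 = (+0.6207, +0.7840)
∠(n_2, n_4) = 127.98°
δ = |180° − 127.98°| = 52.02°
52.02° ≤ 2α = 66.05°  →  valid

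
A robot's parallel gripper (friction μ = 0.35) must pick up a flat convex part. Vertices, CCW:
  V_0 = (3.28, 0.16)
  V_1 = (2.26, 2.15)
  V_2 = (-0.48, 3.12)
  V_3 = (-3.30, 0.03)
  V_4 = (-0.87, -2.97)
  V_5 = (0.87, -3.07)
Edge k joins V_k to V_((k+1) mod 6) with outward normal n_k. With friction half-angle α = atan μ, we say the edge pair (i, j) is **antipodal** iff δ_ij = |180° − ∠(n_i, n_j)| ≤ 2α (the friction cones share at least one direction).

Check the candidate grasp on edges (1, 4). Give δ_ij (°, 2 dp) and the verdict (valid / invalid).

δ = 16.21°, valid

α = atan 0.35 = 19.29°;  2α = 38.58°
edge 1: e_1 = (-2.74, +0.97);  n_1 = (+0.3337, +0.9427)
edge 4: e_4 = (+1.74, -0.10);  n_4 = (-0.0574, -0.9984)
∠(n_1, n_4) = 163.79°
δ = |180° − 163.79°| = 16.21°
16.21° ≤ 2α = 38.58°  →  valid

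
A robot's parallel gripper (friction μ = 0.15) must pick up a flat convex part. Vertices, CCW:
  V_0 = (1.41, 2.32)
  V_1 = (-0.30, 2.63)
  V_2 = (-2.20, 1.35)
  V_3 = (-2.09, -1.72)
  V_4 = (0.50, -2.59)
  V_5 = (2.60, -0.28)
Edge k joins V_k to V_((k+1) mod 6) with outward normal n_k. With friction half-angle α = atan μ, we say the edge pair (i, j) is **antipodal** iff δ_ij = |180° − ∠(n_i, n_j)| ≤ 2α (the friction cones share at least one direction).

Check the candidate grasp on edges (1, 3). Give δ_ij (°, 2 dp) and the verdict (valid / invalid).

α = atan 0.15 = 8.53°;  2α = 17.06°
edge 1: e_1 = (-1.90, -1.28);  n_1 = (-0.5587, +0.8294)
edge 3: e_3 = (+2.59, -0.87);  n_3 = (-0.3184, -0.9479)
∠(n_1, n_3) = 127.46°
δ = |180° − 127.46°| = 52.54°
52.54° > 2α = 17.06°  →  invalid

δ = 52.54°, invalid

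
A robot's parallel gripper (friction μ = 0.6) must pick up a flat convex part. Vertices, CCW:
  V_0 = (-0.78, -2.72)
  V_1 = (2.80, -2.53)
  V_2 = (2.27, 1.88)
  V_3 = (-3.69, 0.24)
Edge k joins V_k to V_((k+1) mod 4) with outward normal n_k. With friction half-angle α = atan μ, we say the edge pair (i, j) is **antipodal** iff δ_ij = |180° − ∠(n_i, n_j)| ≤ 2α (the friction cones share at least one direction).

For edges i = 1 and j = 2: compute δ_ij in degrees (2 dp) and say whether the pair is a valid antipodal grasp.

α = atan 0.6 = 30.96°;  2α = 61.93°
edge 1: e_1 = (-0.53, +4.41);  n_1 = (+0.9929, +0.1193)
edge 2: e_2 = (-5.96, -1.64);  n_2 = (-0.2653, +0.9642)
∠(n_1, n_2) = 98.53°
δ = |180° − 98.53°| = 81.47°
81.47° > 2α = 61.93°  →  invalid

δ = 81.47°, invalid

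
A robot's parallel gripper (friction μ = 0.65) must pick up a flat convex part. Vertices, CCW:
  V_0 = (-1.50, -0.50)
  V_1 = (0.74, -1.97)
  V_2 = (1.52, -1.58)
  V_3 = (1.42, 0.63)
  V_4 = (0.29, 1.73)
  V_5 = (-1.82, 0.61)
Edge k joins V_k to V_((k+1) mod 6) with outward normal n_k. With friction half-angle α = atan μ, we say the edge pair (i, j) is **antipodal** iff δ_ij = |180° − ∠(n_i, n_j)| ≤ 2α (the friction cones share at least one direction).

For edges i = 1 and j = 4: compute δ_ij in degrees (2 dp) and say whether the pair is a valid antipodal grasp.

δ = 1.39°, valid

α = atan 0.65 = 33.02°;  2α = 66.05°
edge 1: e_1 = (+0.78, +0.39);  n_1 = (+0.4472, -0.8944)
edge 4: e_4 = (-2.11, -1.12);  n_4 = (-0.4688, +0.8833)
∠(n_1, n_4) = 178.61°
δ = |180° − 178.61°| = 1.39°
1.39° ≤ 2α = 66.05°  →  valid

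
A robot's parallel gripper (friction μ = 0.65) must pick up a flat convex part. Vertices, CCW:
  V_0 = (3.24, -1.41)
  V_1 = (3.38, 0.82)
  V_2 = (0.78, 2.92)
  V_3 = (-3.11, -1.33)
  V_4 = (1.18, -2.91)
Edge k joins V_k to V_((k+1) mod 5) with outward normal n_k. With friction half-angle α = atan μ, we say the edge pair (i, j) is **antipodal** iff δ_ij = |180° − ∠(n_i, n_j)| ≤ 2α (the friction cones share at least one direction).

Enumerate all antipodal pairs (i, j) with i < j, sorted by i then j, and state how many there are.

α = atan 0.65 = 33.02°;  2α = 66.05°
n_0 = (+0.9980, -0.0627)
n_1 = (+0.6283, +0.7779)
n_2 = (-0.7377, +0.6752)
n_3 = (-0.3456, -0.9384)
n_4 = (+0.5886, -0.8084)
  (0,1): δ = 125.34°  ·
  (0,2): δ = 38.88°  ✓
  (0,3): δ = 73.37°  ·
  (0,4): δ = 129.65°  ·
  (1,2): δ = 93.54°  ·
  (1,3): δ = 18.71°  ✓
  (1,4): δ = 74.99°  ·
  (2,3): δ = 67.75°  ·
  (2,4): δ = 11.47°  ✓
  (3,4): δ = 123.72°  ·
antipodal pairs: 3

count = 3; pairs: (0,2), (1,3), (2,4)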